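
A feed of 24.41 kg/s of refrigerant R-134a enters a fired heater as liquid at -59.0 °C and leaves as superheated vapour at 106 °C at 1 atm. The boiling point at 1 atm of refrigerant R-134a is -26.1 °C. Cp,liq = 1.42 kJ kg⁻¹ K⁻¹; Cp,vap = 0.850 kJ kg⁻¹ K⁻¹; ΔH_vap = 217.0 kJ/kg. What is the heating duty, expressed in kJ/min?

Q = 551000 kJ/min

liquid -59.0→-26.1 °C: 46.718 kJ/kg
vaporisation at -26.1 °C: 217 kJ/kg
vapour -26.1→106 °C: 112.28 kJ/kg
Δh = 46.718 + 217 + 112.28 = 376 kJ/kg
Q = ṁ·Δh = 24.41 kg/s × 376 kJ/kg = 9178.2 kJ/s
|Q| = 9178.2 kW = 550690 kJ/min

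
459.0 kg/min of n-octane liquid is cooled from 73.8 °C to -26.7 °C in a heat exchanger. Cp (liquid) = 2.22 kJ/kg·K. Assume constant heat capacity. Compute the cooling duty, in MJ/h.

Q = ṁ·Cp·ΔT = 459.0 × 2.22 × (-26.7 − 73.8) = -102410 kJ/min
Converting: 102410 / 60 s = 1706.8 kW
Cooling duty = 6144.4 MJ/h

Q_c = 6140 MJ/h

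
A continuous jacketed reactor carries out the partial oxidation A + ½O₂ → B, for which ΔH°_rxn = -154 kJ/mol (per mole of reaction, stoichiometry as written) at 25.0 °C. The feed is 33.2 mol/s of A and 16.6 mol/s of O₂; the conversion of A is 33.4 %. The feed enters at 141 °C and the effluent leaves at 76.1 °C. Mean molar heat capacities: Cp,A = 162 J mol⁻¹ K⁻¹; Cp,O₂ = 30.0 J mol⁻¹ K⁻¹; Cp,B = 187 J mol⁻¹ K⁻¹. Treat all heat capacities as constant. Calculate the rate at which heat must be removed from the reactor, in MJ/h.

Q_out = 7500 MJ/h

Extent of reaction ξ = 0.334 × 33.2 = 11.089 mol/s
Reaction term: ξ·ΔH°_rxn = 11.089 × -154 = -1707.7 kJ/s
Sensible, feed 141→25 °C: -681.66 kJ/s
Outlet flows (mol/s): A 22.111, O₂ 11.056, B 11.089
Sensible, products 25→76.1 °C: 305.95 kJ/s
Q = ΔH = -2083.4 kJ/s = -2083.4 kW
Heat removed = 7500.2 MJ/h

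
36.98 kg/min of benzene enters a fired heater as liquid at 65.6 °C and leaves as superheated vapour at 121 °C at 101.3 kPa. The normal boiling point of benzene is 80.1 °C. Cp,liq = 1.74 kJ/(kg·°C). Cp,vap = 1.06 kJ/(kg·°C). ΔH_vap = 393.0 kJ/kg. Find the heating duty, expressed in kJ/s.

liquid 65.6→80.1 °C: 25.23 kJ/kg
vaporisation at 80.1 °C: 393 kJ/kg
vapour 80.1→121 °C: 43.354 kJ/kg
Δh = 25.23 + 393 + 43.354 = 461.58 kJ/kg
Q = ṁ·Δh = 36.98 kg/min × 461.58 kJ/kg = 17069 kJ/min
|Q| = 284.49 kW

Q = 284 kJ/s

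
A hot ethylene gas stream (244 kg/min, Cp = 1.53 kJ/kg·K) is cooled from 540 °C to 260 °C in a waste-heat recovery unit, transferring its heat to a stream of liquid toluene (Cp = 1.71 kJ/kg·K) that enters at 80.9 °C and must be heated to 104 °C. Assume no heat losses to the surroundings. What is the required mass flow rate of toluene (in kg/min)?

ṁ_c = 2650 kg/min

Heat released by hot stream: Q = 244 × 1.53 × (540 − 260) = 104530 kJ/min
Energy balance on cold side (adiabatic exchanger): Q = ṁ_c·Cp_c·(T_c,out − T_c,in)
ṁ_c = 104530 / [1.71 × (104 − 80.9)] = 2646.3 kg/min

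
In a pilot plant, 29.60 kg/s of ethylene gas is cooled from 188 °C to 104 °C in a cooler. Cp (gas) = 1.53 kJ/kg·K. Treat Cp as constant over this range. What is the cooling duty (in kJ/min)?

Q_c = 228000 kJ/min

Q = ṁ·Cp·ΔT = 29.60 × 1.53 × (104 − 188) = -3804.2 kJ/s
Cooling duty = 228250 kJ/min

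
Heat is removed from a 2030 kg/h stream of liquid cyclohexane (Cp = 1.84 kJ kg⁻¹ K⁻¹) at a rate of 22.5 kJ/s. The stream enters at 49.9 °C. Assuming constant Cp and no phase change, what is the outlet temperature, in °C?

Q = 22.5 kJ/s = 81000 kJ/h
ΔT = Q/(ṁ·Cp) = 81000/(2030×1.84) = 21.686 K
T_out = 49.9 − 21.686 = 28.214 °C

T_out = 28.2 °C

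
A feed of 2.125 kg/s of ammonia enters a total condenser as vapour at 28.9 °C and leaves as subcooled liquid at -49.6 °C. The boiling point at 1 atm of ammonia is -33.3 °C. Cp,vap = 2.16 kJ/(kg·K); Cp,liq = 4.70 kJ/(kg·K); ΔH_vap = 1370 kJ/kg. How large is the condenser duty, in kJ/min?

Q_c = 202000 kJ/min

vapour 28.9→-33.3 °C: -134.35 kJ/kg
condensation at -33.3 °C: -1370 kJ/kg
liquid -33.3→-49.6 °C: -76.61 kJ/kg
Δh = -134.35 + -1370 + -76.61 = -1581 kJ/kg
Q = ṁ·Δh = 2.125 kg/s × -1581 kJ/kg = -3359.5 kJ/s
|Q| = 3359.5 kW = 201570 kJ/min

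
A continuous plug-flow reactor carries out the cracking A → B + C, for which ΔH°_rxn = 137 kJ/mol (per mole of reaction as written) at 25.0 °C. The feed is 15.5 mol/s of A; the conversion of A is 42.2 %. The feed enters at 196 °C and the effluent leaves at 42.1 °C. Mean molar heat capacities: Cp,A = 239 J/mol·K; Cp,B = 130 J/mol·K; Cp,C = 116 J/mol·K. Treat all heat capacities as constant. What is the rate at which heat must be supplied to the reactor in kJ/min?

Q_in = 19600 kJ/min

Extent of reaction ξ = 0.422 × 15.5 = 6.541 mol/s
Reaction term: ξ·ΔH°_rxn = 6.541 × 137 = 896.12 kJ/s
Sensible, feed 196→25 °C: -633.47 kJ/s
Outlet flows (mol/s): A 8.959, B 6.541, C 6.541
Sensible, products 25→42.1 °C: 64.13 kJ/s
Q = ΔH = 326.78 kJ/s = 326.78 kW
Heat supplied = 19607 kJ/min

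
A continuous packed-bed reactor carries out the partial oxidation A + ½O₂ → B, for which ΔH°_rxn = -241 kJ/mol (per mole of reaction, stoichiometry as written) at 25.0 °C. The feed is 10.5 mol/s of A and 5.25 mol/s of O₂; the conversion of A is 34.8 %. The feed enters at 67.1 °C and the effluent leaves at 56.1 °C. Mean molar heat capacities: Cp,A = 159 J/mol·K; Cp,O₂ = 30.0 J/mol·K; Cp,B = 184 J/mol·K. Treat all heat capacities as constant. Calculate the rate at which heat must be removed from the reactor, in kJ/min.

Extent of reaction ξ = 0.348 × 10.5 = 3.654 mol/s
Reaction term: ξ·ΔH°_rxn = 3.654 × -241 = -880.61 kJ/s
Sensible, feed 67.1→25 °C: -76.917 kJ/s
Outlet flows (mol/s): A 6.846, O₂ 3.423, B 3.654
Sensible, products 25→56.1 °C: 57.956 kJ/s
Q = ΔH = -899.57 kJ/s = -899.57 kW
Heat removed = 53974 kJ/min

Q_out = 54000 kJ/min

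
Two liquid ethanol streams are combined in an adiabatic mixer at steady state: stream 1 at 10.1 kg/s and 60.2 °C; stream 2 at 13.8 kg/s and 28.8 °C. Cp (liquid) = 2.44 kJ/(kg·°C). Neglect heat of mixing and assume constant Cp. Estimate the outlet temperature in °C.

Energy balance with Q = 0: Σ ṁᵢCp,ᵢ(T_out − Tᵢ) = 0
T_out = Σ ṁᵢCp,ᵢTᵢ / Σ ṁᵢCp,ᵢ
      = 2453.3 / 58.316 = 42.069 °C

T_out = 42.1 °C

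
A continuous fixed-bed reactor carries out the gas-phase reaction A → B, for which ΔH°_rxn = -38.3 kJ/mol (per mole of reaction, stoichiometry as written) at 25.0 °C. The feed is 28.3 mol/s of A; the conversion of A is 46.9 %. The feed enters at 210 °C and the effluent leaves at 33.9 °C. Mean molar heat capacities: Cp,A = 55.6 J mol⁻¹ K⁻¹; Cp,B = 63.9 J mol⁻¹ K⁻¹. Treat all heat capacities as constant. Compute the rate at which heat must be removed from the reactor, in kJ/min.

Q_out = 47100 kJ/min

Extent of reaction ξ = 0.469 × 28.3 = 13.273 mol/s
Reaction term: ξ·ΔH°_rxn = 13.273 × -38.3 = -508.34 kJ/s
Sensible, feed 210→25 °C: -291.09 kJ/s
Outlet flows (mol/s): A 15.027, B 13.273
Sensible, products 25→33.9 °C: 14.984 kJ/s
Q = ΔH = -784.45 kJ/s = -784.45 kW
Heat removed = 47067 kJ/min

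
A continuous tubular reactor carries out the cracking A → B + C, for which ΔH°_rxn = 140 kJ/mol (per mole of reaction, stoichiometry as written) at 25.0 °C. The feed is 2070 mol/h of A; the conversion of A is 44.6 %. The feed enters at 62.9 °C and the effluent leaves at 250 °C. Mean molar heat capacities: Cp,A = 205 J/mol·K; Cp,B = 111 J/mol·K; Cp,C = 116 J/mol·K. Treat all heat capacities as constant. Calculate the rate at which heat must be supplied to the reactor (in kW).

Q_in = 59.2 kW

Extent of reaction ξ = 0.446 × 2070 = 923.22 mol/h
Reaction term: ξ·ΔH°_rxn = 923.22 × 140 = 129250 kJ/h
Sensible, feed 62.9→25 °C: -16083 kJ/h
Outlet flows (mol/h): A 1146.8, B 923.22, C 923.22
Sensible, products 25→250 °C: 100050 kJ/h
Q = ΔH = 213220 kJ/h = 59.227 kW
Heat supplied = 59.227 kW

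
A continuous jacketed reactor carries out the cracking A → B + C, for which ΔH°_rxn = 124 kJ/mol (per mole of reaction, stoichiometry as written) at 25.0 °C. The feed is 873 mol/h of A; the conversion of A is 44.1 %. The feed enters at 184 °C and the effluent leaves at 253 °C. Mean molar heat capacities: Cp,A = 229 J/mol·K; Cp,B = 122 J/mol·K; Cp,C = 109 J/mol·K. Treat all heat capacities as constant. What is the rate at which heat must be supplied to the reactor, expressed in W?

Q_in = 17100 W

Extent of reaction ξ = 0.441 × 873 = 384.99 mol/h
Reaction term: ξ·ΔH°_rxn = 384.99 × 124 = 47739 kJ/h
Sensible, feed 184→25 °C: -31787 kJ/h
Outlet flows (mol/h): A 488.01, B 384.99, C 384.99
Sensible, products 25→253 °C: 45757 kJ/h
Q = ΔH = 61709 kJ/h = 17.141 kW
Heat supplied = 17141 W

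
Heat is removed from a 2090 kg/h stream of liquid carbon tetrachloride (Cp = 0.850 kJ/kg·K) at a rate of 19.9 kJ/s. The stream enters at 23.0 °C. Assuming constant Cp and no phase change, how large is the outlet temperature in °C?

T_out = -17.3 °C

Q = 19.9 kJ/s = 71640 kJ/h
ΔT = Q/(ṁ·Cp) = 71640/(2090×0.850) = 40.326 K
T_out = 23.0 − 40.326 = -17.326 °C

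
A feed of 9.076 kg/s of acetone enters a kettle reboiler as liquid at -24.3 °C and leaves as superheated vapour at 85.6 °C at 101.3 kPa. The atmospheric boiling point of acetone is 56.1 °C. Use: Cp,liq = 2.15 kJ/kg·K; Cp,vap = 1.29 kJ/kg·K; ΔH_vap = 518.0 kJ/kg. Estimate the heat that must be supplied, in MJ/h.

Q = 23800 MJ/h

liquid -24.3→56.1 °C: 172.86 kJ/kg
vaporisation at 56.1 °C: 518 kJ/kg
vapour 56.1→85.6 °C: 38.055 kJ/kg
Δh = 172.86 + 518 + 38.055 = 728.91 kJ/kg
Q = ṁ·Δh = 9.076 kg/s × 728.91 kJ/kg = 6615.6 kJ/s
|Q| = 6615.6 kW = 23816 MJ/h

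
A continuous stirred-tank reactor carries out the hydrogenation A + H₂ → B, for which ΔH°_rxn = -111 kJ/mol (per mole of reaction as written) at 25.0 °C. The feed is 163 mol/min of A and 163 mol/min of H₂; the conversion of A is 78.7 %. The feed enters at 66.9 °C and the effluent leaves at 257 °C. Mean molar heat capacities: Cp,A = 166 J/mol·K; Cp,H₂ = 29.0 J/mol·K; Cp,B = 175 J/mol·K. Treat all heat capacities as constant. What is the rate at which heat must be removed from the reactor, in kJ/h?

Q_out = 528000 kJ/h

Extent of reaction ξ = 0.787 × 163 = 128.28 mol/min
Reaction term: ξ·ΔH°_rxn = 128.28 × -111 = -14239 kJ/min
Sensible, feed 66.9→25 °C: -1331.8 kJ/min
Outlet flows (mol/min): A 34.719, H₂ 34.719, B 128.28
Sensible, products 25→257 °C: 6778.9 kJ/min
Q = ΔH = -8792.1 kJ/min = -146.53 kW
Heat removed = 527530 kJ/h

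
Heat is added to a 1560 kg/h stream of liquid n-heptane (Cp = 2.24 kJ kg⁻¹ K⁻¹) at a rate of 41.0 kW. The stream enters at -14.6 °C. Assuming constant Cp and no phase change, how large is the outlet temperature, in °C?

Q = 41.0 kW = 147600 kJ/h
ΔT = Q/(ṁ·Cp) = 147600/(1560×2.24) = 42.239 K
T_out = -14.6 + 42.239 = 27.639 °C

T_out = 27.6 °C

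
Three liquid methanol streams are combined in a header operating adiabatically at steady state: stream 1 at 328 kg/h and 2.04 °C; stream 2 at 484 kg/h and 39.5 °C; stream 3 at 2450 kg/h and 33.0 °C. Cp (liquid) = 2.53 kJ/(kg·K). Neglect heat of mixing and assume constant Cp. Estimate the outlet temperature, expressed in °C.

T_out = 30.9 °C

No heat crosses the boundary, so H_out = H_in.
Σ ṁᵢCp,ᵢTᵢ = 328×2.53×2.04 + 484×2.53×39.5 + 2450×2.53×33.0 = 254610
Σ ṁᵢCp,ᵢ = 328×2.53 + 484×2.53 + 2450×2.53 = 8252.9
T_out = 254610 / 8252.9 = 30.851 °C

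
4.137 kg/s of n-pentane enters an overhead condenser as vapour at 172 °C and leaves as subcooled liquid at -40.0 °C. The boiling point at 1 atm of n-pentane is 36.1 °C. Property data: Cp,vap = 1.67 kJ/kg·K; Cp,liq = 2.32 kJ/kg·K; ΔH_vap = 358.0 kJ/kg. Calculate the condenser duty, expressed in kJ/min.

vapour 172→36.1 °C: -226.95 kJ/kg
condensation at 36.1 °C: -358 kJ/kg
liquid 36.1→-40.0 °C: -176.55 kJ/kg
Δh = -226.95 + -358 + -176.55 = -761.5 kJ/kg
Q = ṁ·Δh = 4.137 kg/s × -761.5 kJ/kg = -3150.3 kJ/s
|Q| = 3150.3 kW = 189020 kJ/min

Q_c = 189000 kJ/min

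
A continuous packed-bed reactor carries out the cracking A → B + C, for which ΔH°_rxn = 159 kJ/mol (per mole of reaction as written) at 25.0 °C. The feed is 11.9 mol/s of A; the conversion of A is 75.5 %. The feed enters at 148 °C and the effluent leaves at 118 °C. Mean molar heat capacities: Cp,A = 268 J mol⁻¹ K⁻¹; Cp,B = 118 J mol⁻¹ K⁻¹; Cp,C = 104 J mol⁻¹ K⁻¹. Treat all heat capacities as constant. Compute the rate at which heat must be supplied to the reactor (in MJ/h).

Extent of reaction ξ = 0.755 × 11.9 = 8.9845 mol/s
Reaction term: ξ·ΔH°_rxn = 8.9845 × 159 = 1428.5 kJ/s
Sensible, feed 148→25 °C: -392.27 kJ/s
Outlet flows (mol/s): A 2.9155, B 8.9845, C 8.9845
Sensible, products 25→118 °C: 258.16 kJ/s
Q = ΔH = 1294.4 kJ/s = 1294.4 kW
Heat supplied = 4659.9 MJ/h

Q_in = 4660 MJ/h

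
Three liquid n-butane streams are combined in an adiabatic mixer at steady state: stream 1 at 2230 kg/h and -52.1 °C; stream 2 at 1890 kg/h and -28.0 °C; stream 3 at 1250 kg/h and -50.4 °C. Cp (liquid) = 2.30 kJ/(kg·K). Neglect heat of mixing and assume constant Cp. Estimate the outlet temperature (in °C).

T_out = -43.2 °C

No heat crosses the boundary, so H_out = H_in.
T_out = Σ ṁᵢCp,ᵢTᵢ / Σ ṁᵢCp,ᵢ
      = -533840 / 12351 = -43.222 °C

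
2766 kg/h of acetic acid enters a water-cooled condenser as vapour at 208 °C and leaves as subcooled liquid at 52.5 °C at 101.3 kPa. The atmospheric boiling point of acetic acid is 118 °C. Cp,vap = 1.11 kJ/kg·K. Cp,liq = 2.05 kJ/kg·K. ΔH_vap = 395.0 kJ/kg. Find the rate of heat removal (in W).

Q_c = 483000 W

vapour 208→118 °C: -99.9 kJ/kg
condensation at 118 °C: -395 kJ/kg
liquid 118→52.5 °C: -134.27 kJ/kg
Δh = -99.9 + -395 + -134.27 = -629.17 kJ/kg
Q = ṁ·Δh = 2766 kg/h × -629.17 kJ/kg = -1.7403e+06 kJ/h
|Q| = 483.42 kW = 483420 W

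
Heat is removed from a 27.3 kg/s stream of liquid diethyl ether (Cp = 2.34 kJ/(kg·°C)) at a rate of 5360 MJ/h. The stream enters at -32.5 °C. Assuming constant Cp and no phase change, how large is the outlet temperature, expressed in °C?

T_out = -55.8 °C

Q = 5360 MJ/h = 1488.9 kJ/s
ΔT = Q/(ṁ·Cp) = 1488.9/(27.3×2.34) = 23.307 K
T_out = -32.5 − 23.307 = -55.807 °C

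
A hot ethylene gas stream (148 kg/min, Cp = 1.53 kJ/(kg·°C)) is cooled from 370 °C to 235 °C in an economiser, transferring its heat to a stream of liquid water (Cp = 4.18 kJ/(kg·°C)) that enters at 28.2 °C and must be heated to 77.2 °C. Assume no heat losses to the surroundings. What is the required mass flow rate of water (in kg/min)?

Heat released by hot stream: Q = 148 × 1.53 × (370 − 235) = 30569 kJ/min
Energy balance on cold side (adiabatic exchanger): Q = ṁ_c·Cp_c·(T_c,out − T_c,in)
ṁ_c = 30569 / [4.18 × (77.2 − 28.2)] = 149.25 kg/min

ṁ_c = 149 kg/min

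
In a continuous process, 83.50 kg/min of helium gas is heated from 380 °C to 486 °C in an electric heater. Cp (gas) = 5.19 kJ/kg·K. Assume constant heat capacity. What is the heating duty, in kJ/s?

Q = 766 kJ/s

Q = ṁ·Cp·ΔT = 83.50 × 5.19 × (486 − 380) = 45937 kJ/min
Converting: 45937 / 60 s = 765.61 kW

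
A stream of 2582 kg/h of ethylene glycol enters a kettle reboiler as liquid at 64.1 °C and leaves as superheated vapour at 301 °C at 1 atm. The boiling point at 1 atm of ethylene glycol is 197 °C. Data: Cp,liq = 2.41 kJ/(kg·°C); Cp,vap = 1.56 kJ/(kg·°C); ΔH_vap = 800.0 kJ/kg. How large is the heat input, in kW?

Q = 920 kW

liquid 64.1→197 °C: 320.29 kJ/kg
vaporisation at 197 °C: 800 kJ/kg
vapour 197→301 °C: 162.24 kJ/kg
Δh = 320.29 + 800 + 162.24 = 1282.5 kJ/kg
Q = ṁ·Δh = 2582 kg/h × 1282.5 kJ/kg = 3.3115e+06 kJ/h
|Q| = 919.86 kW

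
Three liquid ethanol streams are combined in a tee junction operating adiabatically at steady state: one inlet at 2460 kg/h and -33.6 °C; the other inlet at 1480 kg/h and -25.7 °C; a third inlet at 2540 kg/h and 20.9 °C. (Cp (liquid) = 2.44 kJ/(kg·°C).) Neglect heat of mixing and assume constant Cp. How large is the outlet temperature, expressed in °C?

T_out = -10.4 °C

No heat crosses the boundary, so H_out = H_in.
T_out = Σ ṁᵢCp,ᵢTᵢ / Σ ṁᵢCp,ᵢ
      = -164960 / 15811 = -10.433 °C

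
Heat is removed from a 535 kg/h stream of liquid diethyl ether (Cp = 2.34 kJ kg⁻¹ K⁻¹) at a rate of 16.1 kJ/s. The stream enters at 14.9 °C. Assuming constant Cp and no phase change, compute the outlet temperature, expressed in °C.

Q = 16.1 kJ/s = 57960 kJ/h
ΔT = Q/(ṁ·Cp) = 57960/(535×2.34) = 46.298 K
T_out = 14.9 − 46.298 = -31.398 °C

T_out = -31.4 °C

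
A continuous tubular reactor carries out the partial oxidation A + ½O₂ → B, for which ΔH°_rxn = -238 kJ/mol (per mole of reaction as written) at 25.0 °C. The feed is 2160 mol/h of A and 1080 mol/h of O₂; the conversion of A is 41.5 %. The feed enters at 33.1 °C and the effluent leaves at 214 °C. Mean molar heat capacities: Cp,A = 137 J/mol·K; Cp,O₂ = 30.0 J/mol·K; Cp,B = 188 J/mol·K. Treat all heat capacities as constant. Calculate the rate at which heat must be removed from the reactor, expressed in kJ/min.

Q_out = 2460 kJ/min

Extent of reaction ξ = 0.415 × 2160 = 896.4 mol/h
Reaction term: ξ·ΔH°_rxn = 896.4 × -238 = -213340 kJ/h
Sensible, feed 33.1→25 °C: -2659.4 kJ/h
Outlet flows (mol/h): A 1263.6, O₂ 631.8, B 896.4
Sensible, products 25→214 °C: 68152 kJ/h
Q = ΔH = -147850 kJ/h = -41.07 kW
Heat removed = 2464.2 kJ/min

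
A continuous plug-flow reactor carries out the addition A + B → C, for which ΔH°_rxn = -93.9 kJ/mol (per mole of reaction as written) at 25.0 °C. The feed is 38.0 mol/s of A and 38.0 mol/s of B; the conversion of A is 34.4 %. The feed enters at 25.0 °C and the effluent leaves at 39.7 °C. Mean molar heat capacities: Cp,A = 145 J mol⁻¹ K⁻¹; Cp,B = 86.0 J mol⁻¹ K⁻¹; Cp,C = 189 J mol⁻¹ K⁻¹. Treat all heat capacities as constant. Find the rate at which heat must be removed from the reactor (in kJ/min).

Q_out = 66400 kJ/min

Extent of reaction ξ = 0.344 × 38.0 = 13.072 mol/s
Reaction term: ξ·ΔH°_rxn = 13.072 × -93.9 = -1227.5 kJ/s
Sensible, feed 25.0→25 °C: 0 kJ/s
Outlet flows (mol/s): A 24.928, B 24.928, C 13.072
Sensible, products 25→39.7 °C: 120.97 kJ/s
Q = ΔH = -1106.5 kJ/s = -1106.5 kW
Heat removed = 66390 kJ/min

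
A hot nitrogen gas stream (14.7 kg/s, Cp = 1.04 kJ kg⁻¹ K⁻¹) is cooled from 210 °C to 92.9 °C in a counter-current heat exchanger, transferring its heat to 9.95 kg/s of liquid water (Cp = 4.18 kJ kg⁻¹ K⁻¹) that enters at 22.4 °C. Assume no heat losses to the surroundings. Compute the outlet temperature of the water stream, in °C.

Heat released by hot stream: Q = 14.7 × 1.04 × (210 − 92.9) = 1790.2 kJ/s
Energy balance on cold side (adiabatic exchanger): Q = ṁ_c·Cp_c·(T_c,out − T_c,in)
T_c,out = 22.4 + 1790.2/(9.95 × 4.18) = 65.444 °C

T_c,out = 65.4 °C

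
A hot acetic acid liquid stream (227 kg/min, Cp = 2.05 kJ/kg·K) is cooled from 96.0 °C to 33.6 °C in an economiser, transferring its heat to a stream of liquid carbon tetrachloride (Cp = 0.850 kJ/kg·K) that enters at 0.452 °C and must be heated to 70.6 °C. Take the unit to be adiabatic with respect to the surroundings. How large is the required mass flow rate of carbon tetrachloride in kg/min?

ṁ_c = 487 kg/min

Heat released by hot stream: Q = 227 × 2.05 × (96.0 − 33.6) = 29038 kJ/min
Energy balance on cold side (adiabatic exchanger): Q = ṁ_c·Cp_c·(T_c,out − T_c,in)
ṁ_c = 29038 / [0.850 × (70.6 − 0.452)] = 487 kg/min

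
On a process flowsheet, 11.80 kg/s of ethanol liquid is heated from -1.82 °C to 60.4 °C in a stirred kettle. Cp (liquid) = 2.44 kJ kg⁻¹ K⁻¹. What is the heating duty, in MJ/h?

Q = 6450 MJ/h

Q = ṁ·Cp·ΔT = 11.80 × 2.44 × (60.4 − -1.82) = 1791.4 kJ/s
Heating duty = 6449.2 MJ/h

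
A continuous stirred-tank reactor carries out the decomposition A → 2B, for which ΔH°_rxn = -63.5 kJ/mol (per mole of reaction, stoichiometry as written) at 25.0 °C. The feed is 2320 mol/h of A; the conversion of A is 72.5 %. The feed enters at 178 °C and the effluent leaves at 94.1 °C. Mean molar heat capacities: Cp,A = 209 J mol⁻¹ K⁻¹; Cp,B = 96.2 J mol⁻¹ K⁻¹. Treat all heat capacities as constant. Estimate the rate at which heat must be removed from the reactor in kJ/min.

Q_out = 2490 kJ/min

Extent of reaction ξ = 0.725 × 2320 = 1682 mol/h
Reaction term: ξ·ΔH°_rxn = 1682 × -63.5 = -106810 kJ/h
Sensible, feed 178→25 °C: -74187 kJ/h
Outlet flows (mol/h): A 638, B 3364
Sensible, products 25→94.1 °C: 31576 kJ/h
Q = ΔH = -149420 kJ/h = -41.505 kW
Heat removed = 2490.3 kJ/min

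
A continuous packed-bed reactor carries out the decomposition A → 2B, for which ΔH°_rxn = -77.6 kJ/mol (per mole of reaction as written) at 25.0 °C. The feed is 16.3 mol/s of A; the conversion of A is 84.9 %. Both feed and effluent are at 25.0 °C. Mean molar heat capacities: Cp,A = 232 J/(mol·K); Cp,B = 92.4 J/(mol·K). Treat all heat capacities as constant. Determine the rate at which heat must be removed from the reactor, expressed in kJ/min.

Extent of reaction ξ = 0.849 × 16.3 = 13.839 mol/s
Reaction term: ξ·ΔH°_rxn = 13.839 × -77.6 = -1073.9 kJ/s
Q = ΔH = -1073.9 kJ/s = -1073.9 kW
Heat removed = 64433 kJ/min

Q_out = 64400 kJ/min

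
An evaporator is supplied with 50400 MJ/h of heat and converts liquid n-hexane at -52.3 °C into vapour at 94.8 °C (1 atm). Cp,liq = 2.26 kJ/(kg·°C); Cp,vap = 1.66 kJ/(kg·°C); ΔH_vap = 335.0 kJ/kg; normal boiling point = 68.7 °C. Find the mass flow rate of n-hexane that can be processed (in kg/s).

Δh = 2.26×(68.7−-52.3) + 335.0 + 1.66×(94.8−68.7) = 651.79 kJ/kg
Q = 50400 MJ/h = 14000 kJ/s = 14000 kJ/s
ṁ = Q/Δh = 14000 / 651.79 = 21.479 kg/s

ṁ = 21.5 kg/s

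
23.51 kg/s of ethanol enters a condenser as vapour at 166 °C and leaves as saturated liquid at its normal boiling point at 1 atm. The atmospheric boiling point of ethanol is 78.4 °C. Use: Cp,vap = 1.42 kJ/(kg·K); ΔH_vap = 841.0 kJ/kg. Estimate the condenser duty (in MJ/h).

vapour 166→78.4 °C: -124.39 kJ/kg
condensation at 78.4 °C: -841 kJ/kg
Δh = -124.39 + -841 = -965.39 kJ/kg
Q = ṁ·Δh = 23.51 kg/s × -965.39 kJ/kg = -22696 kJ/s
|Q| = 22696 kW = 81707 MJ/h

Q_c = 81700 MJ/h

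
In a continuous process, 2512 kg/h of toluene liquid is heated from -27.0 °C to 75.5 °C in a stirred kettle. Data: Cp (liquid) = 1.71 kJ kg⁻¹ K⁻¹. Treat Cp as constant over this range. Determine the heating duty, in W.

Q = 122000 W

Q = ṁ·Cp·ΔT = 2512 × 1.71 × (75.5 − -27.0) = 440290 kJ/h
Converting: 440290 / 3600 s = 122.3 kW
Heating duty = 122300 W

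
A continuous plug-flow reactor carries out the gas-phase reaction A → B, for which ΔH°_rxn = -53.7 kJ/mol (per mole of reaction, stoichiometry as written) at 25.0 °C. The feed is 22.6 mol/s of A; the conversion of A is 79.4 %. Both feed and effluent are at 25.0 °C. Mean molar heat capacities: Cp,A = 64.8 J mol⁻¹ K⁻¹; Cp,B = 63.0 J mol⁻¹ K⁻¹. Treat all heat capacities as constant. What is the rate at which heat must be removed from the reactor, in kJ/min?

Extent of reaction ξ = 0.794 × 22.6 = 17.944 mol/s
Reaction term: ξ·ΔH°_rxn = 17.944 × -53.7 = -963.61 kJ/s
Q = ΔH = -963.61 kJ/s = -963.61 kW
Heat removed = 57817 kJ/min

Q_out = 57800 kJ/min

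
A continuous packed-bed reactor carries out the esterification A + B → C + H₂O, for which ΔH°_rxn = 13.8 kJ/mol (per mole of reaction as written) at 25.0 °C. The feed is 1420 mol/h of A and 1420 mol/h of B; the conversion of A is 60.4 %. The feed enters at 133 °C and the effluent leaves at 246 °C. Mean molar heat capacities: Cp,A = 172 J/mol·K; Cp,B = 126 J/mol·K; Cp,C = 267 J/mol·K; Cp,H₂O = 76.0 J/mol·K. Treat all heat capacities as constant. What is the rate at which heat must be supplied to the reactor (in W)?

Extent of reaction ξ = 0.604 × 1420 = 857.68 mol/h
Reaction term: ξ·ΔH°_rxn = 857.68 × 13.8 = 11836 kJ/h
Sensible, feed 133→25 °C: -45701 kJ/h
Outlet flows (mol/h): A 562.32, B 562.32, C 857.68, H₂O 857.68
Sensible, products 25→246 °C: 102050 kJ/h
Q = ΔH = 68183 kJ/h = 18.94 kW
Heat supplied = 18940 W

Q_in = 18900 W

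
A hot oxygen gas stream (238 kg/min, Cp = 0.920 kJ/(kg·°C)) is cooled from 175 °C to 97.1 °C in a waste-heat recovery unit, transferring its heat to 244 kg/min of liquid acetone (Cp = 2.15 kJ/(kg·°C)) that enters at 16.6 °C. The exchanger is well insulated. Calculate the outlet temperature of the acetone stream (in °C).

Heat released by hot stream: Q = 238 × 0.920 × (175 − 97.1) = 17057 kJ/min
Energy balance on cold side (adiabatic exchanger): Q = ṁ_c·Cp_c·(T_c,out − T_c,in)
T_c,out = 16.6 + 17057/(244 × 2.15) = 49.114 °C

T_c,out = 49.1 °C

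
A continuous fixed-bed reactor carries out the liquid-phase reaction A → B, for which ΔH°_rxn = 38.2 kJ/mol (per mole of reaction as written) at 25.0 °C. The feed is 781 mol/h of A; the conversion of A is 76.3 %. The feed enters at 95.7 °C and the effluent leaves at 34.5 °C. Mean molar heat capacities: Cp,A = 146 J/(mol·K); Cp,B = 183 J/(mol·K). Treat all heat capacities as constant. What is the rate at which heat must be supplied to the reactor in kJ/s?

Extent of reaction ξ = 0.763 × 781 = 595.9 mol/h
Reaction term: ξ·ΔH°_rxn = 595.9 × 38.2 = 22763 kJ/h
Sensible, feed 95.7→25 °C: -8061.6 kJ/h
Outlet flows (mol/h): A 185.1, B 595.9
Sensible, products 25→34.5 °C: 1292.7 kJ/h
Q = ΔH = 15995 kJ/h = 4.4429 kW
Heat supplied = 4.4429 kJ/s

Q_in = 4.44 kJ/s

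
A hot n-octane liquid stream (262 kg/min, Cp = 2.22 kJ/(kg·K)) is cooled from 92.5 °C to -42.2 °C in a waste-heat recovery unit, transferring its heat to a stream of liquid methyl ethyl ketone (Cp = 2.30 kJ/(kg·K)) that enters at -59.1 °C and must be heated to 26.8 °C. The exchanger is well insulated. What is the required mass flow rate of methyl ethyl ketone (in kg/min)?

ṁ_c = 397 kg/min

Heat released by hot stream: Q = 262 × 2.22 × (92.5 − -42.2) = 78347 kJ/min
Energy balance on cold side (adiabatic exchanger): Q = ṁ_c·Cp_c·(T_c,out − T_c,in)
ṁ_c = 78347 / [2.30 × (26.8 − -59.1)] = 396.55 kg/min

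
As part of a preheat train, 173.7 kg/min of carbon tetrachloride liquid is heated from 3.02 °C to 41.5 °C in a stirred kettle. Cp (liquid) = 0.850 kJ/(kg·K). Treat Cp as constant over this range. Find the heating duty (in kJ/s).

Q = 94.7 kJ/s

Q = ṁ·Cp·ΔT = 173.7 × 0.850 × (41.5 − 3.02) = 5681.4 kJ/min
Converting: 5681.4 / 60 s = 94.69 kW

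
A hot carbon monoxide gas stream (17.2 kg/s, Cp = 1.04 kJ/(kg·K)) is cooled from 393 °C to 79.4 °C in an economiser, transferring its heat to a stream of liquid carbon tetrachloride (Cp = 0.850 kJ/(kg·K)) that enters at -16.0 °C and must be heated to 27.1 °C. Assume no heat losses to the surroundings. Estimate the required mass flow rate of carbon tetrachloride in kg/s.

Heat released by hot stream: Q = 17.2 × 1.04 × (393 − 79.4) = 5609.7 kJ/s
Energy balance on cold side (adiabatic exchanger): Q = ṁ_c·Cp_c·(T_c,out − T_c,in)
ṁ_c = 5609.7 / [0.850 × (27.1 − -16.0)] = 153.12 kg/s

ṁ_c = 153 kg/s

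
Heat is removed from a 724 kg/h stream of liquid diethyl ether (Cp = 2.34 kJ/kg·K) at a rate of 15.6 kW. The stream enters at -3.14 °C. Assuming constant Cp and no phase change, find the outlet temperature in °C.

T_out = -36.3 °C

Q = 15.6 kW = 56160 kJ/h
ΔT = Q/(ṁ·Cp) = 56160/(724×2.34) = 33.149 K
T_out = -3.14 − 33.149 = -36.289 °C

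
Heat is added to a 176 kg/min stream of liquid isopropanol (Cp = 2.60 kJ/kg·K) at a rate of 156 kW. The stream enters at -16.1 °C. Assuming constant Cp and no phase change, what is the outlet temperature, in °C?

T_out = 4.35 °C

Q = 156 kW = 9360 kJ/min
ΔT = Q/(ṁ·Cp) = 9360/(176×2.60) = 20.455 K
T_out = -16.1 + 20.455 = 4.3545 °C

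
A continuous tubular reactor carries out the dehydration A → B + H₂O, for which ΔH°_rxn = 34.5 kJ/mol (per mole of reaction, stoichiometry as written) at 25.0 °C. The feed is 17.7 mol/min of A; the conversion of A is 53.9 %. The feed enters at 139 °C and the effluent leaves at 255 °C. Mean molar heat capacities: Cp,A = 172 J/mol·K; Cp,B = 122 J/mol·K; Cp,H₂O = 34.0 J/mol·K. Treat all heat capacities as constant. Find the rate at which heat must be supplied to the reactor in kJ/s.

Q_in = 10.8 kJ/s

Extent of reaction ξ = 0.539 × 17.7 = 9.5403 mol/min
Reaction term: ξ·ΔH°_rxn = 9.5403 × 34.5 = 329.14 kJ/min
Sensible, feed 139→25 °C: -347.06 kJ/min
Outlet flows (mol/min): A 8.1597, B 9.5403, H₂O 9.5403
Sensible, products 25→255 °C: 665.1 kJ/min
Q = ΔH = 647.18 kJ/min = 10.786 kW
Heat supplied = 10.786 kJ/s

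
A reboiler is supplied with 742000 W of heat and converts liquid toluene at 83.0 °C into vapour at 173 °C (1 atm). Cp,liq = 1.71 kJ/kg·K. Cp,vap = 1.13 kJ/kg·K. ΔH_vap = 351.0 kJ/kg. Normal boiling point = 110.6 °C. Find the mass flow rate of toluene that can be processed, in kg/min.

ṁ = 95.0 kg/min

Δh = 1.71×(110.6−83.0) + 351.0 + 1.13×(173−110.6) = 468.71 kJ/kg
Q = 742000 W = 742 kJ/s = 44520 kJ/min
ṁ = Q/Δh = 44520 / 468.71 = 94.985 kg/min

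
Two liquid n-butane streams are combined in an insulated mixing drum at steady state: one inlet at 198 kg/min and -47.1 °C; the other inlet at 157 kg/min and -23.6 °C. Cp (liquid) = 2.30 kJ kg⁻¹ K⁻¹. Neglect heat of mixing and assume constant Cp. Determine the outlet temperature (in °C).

T_out = -36.7 °C

Energy balance with Q = 0: Σ ṁᵢCp,ᵢ(T_out − Tᵢ) = 0
T_out = Σ ṁᵢCp,ᵢTᵢ / Σ ṁᵢCp,ᵢ
      = -29971 / 816.5 = -36.707 °C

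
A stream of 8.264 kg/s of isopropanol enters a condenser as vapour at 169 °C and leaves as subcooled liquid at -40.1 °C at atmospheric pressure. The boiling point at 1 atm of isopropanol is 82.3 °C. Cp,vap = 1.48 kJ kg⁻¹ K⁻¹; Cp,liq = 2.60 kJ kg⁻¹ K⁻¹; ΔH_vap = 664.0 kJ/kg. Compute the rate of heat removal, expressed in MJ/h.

Q_c = 33000 MJ/h

vapour 169→82.3 °C: -128.32 kJ/kg
condensation at 82.3 °C: -664 kJ/kg
liquid 82.3→-40.1 °C: -318.24 kJ/kg
Δh = -128.32 + -664 + -318.24 = -1110.6 kJ/kg
Q = ṁ·Δh = 8.264 kg/s × -1110.6 kJ/kg = -9177.6 kJ/s
|Q| = 9177.6 kW = 33039 MJ/h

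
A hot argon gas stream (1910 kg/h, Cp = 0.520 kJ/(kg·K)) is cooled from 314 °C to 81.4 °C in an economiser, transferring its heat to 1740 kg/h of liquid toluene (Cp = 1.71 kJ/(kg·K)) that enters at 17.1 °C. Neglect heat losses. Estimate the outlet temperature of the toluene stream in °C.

T_c,out = 94.7 °C

Heat released by hot stream: Q = 1910 × 0.520 × (314 − 81.4) = 231020 kJ/h
Energy balance on cold side (adiabatic exchanger): Q = ṁ_c·Cp_c·(T_c,out − T_c,in)
T_c,out = 17.1 + 231020/(1740 × 1.71) = 94.743 °C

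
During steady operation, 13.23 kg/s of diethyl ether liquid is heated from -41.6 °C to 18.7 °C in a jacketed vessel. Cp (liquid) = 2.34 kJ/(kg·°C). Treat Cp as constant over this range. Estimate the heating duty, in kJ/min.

Q = ṁ·Cp·ΔT = 13.23 × 2.34 × (18.7 − -41.6) = 1866.8 kJ/s
Heating duty = 112010 kJ/min

Q = 112000 kJ/min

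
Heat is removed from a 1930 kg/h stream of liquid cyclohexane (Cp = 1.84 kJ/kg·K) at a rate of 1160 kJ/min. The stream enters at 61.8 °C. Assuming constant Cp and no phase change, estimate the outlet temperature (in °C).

T_out = 42.2 °C

Q = 1160 kJ/min = 69600 kJ/h
ΔT = Q/(ṁ·Cp) = 69600/(1930×1.84) = 19.599 K
T_out = 61.8 − 19.599 = 42.201 °C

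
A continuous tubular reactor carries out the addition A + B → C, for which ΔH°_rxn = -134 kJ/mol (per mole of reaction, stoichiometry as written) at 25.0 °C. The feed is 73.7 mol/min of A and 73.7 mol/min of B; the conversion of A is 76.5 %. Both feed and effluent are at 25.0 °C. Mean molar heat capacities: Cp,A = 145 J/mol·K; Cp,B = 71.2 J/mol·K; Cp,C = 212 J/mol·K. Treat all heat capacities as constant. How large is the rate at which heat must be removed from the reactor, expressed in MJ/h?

Q_out = 453 MJ/h

Extent of reaction ξ = 0.765 × 73.7 = 56.381 mol/min
Reaction term: ξ·ΔH°_rxn = 56.381 × -134 = -7555 kJ/min
Q = ΔH = -7555 kJ/min = -125.92 kW
Heat removed = 453.3 MJ/h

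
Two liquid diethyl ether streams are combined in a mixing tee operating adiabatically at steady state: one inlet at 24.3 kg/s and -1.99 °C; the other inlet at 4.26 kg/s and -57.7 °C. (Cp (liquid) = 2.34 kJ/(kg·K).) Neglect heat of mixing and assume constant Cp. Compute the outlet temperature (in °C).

T_out = -10.3 °C

Energy balance with Q = 0: Σ ṁᵢCp,ᵢ(T_out − Tᵢ) = 0
T_out = Σ ṁᵢCp,ᵢTᵢ / Σ ṁᵢCp,ᵢ
      = -688.33 / 66.83 = -10.3 °C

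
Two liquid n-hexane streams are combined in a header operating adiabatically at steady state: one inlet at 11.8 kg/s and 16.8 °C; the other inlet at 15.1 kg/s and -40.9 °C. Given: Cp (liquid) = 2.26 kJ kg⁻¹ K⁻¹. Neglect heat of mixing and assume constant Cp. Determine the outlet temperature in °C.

T_out = -15.6 °C

Energy balance with Q = 0: Σ ṁᵢCp,ᵢ(T_out − Tᵢ) = 0
T_out = Σ ṁᵢCp,ᵢTᵢ / Σ ṁᵢCp,ᵢ
      = -947.73 / 60.794 = -15.589 °C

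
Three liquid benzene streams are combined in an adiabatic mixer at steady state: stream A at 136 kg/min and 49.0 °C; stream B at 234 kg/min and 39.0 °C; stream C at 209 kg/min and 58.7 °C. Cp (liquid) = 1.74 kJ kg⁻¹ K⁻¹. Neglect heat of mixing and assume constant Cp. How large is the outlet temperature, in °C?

T_out = 48.5 °C

Adiabatic, steady state ⇒ Σ ṁᵢCp,ᵢ(T_out − Tᵢ) = 0
T_out = Σ ṁᵢCp,ᵢTᵢ / Σ ṁᵢCp,ᵢ
      = 48821 / 1007.5 = 48.46 °C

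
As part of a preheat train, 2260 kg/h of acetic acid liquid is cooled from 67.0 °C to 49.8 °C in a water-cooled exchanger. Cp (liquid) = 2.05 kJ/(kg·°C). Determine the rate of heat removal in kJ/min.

Q = ṁ·Cp·ΔT = 2260 × 2.05 × (49.8 − 67.0) = -79688 kJ/h
Converting: 79688 / 3600 s = 22.135 kW
Cooling duty = 1328.1 kJ/min

Q_c = 1330 kJ/min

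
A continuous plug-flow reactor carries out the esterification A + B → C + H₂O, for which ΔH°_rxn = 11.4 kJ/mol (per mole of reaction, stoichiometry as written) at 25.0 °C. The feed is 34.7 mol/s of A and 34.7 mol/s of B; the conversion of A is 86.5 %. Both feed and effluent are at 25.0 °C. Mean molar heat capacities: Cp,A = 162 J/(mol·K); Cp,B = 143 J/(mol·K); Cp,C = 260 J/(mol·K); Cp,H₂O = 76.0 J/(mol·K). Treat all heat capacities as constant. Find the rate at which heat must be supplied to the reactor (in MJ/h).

Extent of reaction ξ = 0.865 × 34.7 = 30.016 mol/s
Reaction term: ξ·ΔH°_rxn = 30.016 × 11.4 = 342.18 kJ/s
Q = ΔH = 342.18 kJ/s = 342.18 kW
Heat supplied = 1231.8 MJ/h

Q_in = 1230 MJ/h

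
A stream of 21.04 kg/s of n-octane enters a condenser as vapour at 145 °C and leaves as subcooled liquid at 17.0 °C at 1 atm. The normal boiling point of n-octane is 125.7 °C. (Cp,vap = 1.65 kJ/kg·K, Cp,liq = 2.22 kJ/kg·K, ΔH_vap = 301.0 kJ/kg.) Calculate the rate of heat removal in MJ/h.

vapour 145→125.7 °C: -31.845 kJ/kg
condensation at 125.7 °C: -301 kJ/kg
liquid 125.7→17.0 °C: -241.31 kJ/kg
Δh = -31.845 + -301 + -241.31 = -574.16 kJ/kg
Q = ṁ·Δh = 21.04 kg/s × -574.16 kJ/kg = -12080 kJ/s
|Q| = 12080 kW = 43489 MJ/h

Q_c = 43500 MJ/h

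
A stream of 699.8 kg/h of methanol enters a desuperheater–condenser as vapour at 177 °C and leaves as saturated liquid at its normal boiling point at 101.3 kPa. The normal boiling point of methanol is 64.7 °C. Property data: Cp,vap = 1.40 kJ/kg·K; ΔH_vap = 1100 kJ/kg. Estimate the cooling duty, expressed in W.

vapour 177→64.7 °C: -157.22 kJ/kg
condensation at 64.7 °C: -1100 kJ/kg
Δh = -157.22 + -1100 = -1257.2 kJ/kg
Q = ṁ·Δh = 699.8 kg/h × -1257.2 kJ/kg = -879800 kJ/h
|Q| = 244.39 kW = 244390 W

Q_c = 244000 W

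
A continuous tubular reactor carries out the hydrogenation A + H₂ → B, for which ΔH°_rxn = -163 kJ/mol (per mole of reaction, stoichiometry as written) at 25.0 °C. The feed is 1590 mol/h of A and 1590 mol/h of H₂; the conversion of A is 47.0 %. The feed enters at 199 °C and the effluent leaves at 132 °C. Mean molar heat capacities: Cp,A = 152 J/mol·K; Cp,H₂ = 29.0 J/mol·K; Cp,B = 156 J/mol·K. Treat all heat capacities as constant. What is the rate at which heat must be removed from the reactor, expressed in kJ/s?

Extent of reaction ξ = 0.470 × 1590 = 747.3 mol/h
Reaction term: ξ·ΔH°_rxn = 747.3 × -163 = -121810 kJ/h
Sensible, feed 199→25 °C: -50075 kJ/h
Outlet flows (mol/h): A 842.7, H₂ 842.7, B 747.3
Sensible, products 25→132 °C: 28795 kJ/h
Q = ΔH = -143090 kJ/h = -39.747 kW
Heat removed = 39.747 kJ/s

Q_out = 39.7 kJ/s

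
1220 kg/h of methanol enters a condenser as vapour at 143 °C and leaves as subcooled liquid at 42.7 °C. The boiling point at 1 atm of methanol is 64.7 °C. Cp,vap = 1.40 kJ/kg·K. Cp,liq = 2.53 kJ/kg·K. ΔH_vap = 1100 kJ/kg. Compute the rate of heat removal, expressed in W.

Q_c = 429000 W

vapour 143→64.7 °C: -109.62 kJ/kg
condensation at 64.7 °C: -1100 kJ/kg
liquid 64.7→42.7 °C: -55.66 kJ/kg
Δh = -109.62 + -1100 + -55.66 = -1265.3 kJ/kg
Q = ṁ·Δh = 1220 kg/h × -1265.3 kJ/kg = -1.5436e+06 kJ/h
|Q| = 428.79 kW = 428790 W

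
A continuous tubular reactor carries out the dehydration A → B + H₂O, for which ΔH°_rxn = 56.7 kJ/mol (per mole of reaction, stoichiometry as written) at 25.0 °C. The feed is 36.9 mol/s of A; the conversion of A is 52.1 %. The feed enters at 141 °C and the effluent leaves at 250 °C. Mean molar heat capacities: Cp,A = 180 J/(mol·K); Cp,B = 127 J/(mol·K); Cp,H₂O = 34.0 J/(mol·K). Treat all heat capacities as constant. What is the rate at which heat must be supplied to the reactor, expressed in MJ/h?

Extent of reaction ξ = 0.521 × 36.9 = 19.225 mol/s
Reaction term: ξ·ΔH°_rxn = 19.225 × 56.7 = 1090.1 kJ/s
Sensible, feed 141→25 °C: -770.47 kJ/s
Outlet flows (mol/s): A 17.675, B 19.225, H₂O 19.225
Sensible, products 25→250 °C: 1412.3 kJ/s
Q = ΔH = 1731.8 kJ/s = 1731.8 kW
Heat supplied = 6234.6 MJ/h

Q_in = 6230 MJ/h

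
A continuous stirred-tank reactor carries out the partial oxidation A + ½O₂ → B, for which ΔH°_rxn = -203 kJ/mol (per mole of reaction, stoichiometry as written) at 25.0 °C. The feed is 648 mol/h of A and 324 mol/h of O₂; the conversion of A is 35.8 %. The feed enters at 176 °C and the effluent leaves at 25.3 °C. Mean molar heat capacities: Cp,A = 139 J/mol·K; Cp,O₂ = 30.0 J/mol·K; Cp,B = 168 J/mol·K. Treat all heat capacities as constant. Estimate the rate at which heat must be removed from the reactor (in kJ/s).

Q_out = 17.3 kJ/s

Extent of reaction ξ = 0.358 × 648 = 231.98 mol/h
Reaction term: ξ·ΔH°_rxn = 231.98 × -203 = -47093 kJ/h
Sensible, feed 176→25 °C: -15069 kJ/h
Outlet flows (mol/h): A 416.02, O₂ 208.01, B 231.98
Sensible, products 25→25.3 °C: 30.912 kJ/h
Q = ΔH = -62130 kJ/h = -17.258 kW
Heat removed = 17.258 kJ/s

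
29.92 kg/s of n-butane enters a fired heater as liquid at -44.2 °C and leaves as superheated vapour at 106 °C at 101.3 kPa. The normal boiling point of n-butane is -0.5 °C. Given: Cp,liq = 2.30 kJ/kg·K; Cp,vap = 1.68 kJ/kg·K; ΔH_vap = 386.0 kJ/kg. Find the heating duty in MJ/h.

Q = 71700 MJ/h

liquid -44.2→-0.5 °C: 100.51 kJ/kg
vaporisation at -0.5 °C: 386 kJ/kg
vapour -0.5→106 °C: 178.92 kJ/kg
Δh = 100.51 + 386 + 178.92 = 665.43 kJ/kg
Q = ṁ·Δh = 29.92 kg/s × 665.43 kJ/kg = 19910 kJ/s
|Q| = 19910 kW = 71675 MJ/h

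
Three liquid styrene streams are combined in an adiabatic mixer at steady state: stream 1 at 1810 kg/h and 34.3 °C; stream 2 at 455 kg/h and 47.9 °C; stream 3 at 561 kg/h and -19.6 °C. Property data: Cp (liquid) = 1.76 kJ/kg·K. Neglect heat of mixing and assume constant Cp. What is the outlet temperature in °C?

No heat crosses the boundary, so H_out = H_in.
T_out = Σ ṁᵢCp,ᵢTᵢ / Σ ṁᵢCp,ᵢ
      = 128270 / 4973.8 = 25.79 °C

T_out = 25.8 °C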